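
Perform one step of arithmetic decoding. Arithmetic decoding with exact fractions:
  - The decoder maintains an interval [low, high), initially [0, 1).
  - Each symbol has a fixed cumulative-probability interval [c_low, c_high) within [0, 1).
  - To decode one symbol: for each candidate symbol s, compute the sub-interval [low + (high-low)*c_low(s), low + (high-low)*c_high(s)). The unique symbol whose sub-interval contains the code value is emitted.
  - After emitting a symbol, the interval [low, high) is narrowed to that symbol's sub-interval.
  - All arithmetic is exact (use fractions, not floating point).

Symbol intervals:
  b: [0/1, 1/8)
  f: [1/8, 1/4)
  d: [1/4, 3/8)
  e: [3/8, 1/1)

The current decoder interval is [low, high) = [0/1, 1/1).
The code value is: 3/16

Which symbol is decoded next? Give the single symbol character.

Interval width = high − low = 1/1 − 0/1 = 1/1
Scaled code = (code − low) / width = (3/16 − 0/1) / 1/1 = 3/16
  b: [0/1, 1/8) 
  f: [1/8, 1/4) ← scaled code falls here ✓
  d: [1/4, 3/8) 
  e: [3/8, 1/1) 

Answer: f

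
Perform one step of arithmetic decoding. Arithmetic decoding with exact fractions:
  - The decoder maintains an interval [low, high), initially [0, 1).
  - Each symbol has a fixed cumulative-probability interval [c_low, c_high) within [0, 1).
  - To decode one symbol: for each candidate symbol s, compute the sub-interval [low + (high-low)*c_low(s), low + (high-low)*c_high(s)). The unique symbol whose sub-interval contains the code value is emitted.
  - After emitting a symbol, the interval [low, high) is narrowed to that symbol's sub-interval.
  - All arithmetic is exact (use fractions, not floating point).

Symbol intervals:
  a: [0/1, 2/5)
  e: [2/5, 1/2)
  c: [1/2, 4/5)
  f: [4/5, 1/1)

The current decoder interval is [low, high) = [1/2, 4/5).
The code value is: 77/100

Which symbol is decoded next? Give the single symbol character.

Interval width = high − low = 4/5 − 1/2 = 3/10
Scaled code = (code − low) / width = (77/100 − 1/2) / 3/10 = 9/10
  a: [0/1, 2/5) 
  e: [2/5, 1/2) 
  c: [1/2, 4/5) 
  f: [4/5, 1/1) ← scaled code falls here ✓

Answer: f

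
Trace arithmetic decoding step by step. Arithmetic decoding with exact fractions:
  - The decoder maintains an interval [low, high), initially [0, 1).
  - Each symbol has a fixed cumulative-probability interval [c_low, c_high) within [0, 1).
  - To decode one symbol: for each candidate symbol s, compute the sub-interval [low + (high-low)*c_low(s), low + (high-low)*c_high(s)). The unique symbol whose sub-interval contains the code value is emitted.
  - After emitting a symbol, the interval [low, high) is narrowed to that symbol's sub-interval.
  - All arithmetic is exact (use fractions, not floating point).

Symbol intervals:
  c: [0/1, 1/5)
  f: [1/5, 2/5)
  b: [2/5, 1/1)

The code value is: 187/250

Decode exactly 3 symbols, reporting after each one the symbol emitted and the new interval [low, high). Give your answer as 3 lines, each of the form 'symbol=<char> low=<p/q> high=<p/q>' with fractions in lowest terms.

Step 1: interval [0/1, 1/1), width = 1/1 - 0/1 = 1/1
  'c': [0/1 + 1/1*0/1, 0/1 + 1/1*1/5) = [0/1, 1/5)
  'f': [0/1 + 1/1*1/5, 0/1 + 1/1*2/5) = [1/5, 2/5)
  'b': [0/1 + 1/1*2/5, 0/1 + 1/1*1/1) = [2/5, 1/1) <- contains code 187/250
  emit 'b', narrow to [2/5, 1/1)
Step 2: interval [2/5, 1/1), width = 1/1 - 2/5 = 3/5
  'c': [2/5 + 3/5*0/1, 2/5 + 3/5*1/5) = [2/5, 13/25)
  'f': [2/5 + 3/5*1/5, 2/5 + 3/5*2/5) = [13/25, 16/25)
  'b': [2/5 + 3/5*2/5, 2/5 + 3/5*1/1) = [16/25, 1/1) <- contains code 187/250
  emit 'b', narrow to [16/25, 1/1)
Step 3: interval [16/25, 1/1), width = 1/1 - 16/25 = 9/25
  'c': [16/25 + 9/25*0/1, 16/25 + 9/25*1/5) = [16/25, 89/125)
  'f': [16/25 + 9/25*1/5, 16/25 + 9/25*2/5) = [89/125, 98/125) <- contains code 187/250
  'b': [16/25 + 9/25*2/5, 16/25 + 9/25*1/1) = [98/125, 1/1)
  emit 'f', narrow to [89/125, 98/125)

Answer: symbol=b low=2/5 high=1/1
symbol=b low=16/25 high=1/1
symbol=f low=89/125 high=98/125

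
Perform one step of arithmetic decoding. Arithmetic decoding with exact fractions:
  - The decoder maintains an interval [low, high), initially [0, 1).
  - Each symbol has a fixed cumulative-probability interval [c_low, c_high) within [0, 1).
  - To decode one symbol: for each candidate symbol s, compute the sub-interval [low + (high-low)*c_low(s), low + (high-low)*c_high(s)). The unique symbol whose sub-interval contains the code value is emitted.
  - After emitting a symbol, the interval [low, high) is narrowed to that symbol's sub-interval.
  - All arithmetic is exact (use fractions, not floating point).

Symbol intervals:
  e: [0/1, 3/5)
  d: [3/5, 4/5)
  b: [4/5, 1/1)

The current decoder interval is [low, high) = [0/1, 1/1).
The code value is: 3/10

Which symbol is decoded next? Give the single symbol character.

Answer: e

Derivation:
Interval width = high − low = 1/1 − 0/1 = 1/1
Scaled code = (code − low) / width = (3/10 − 0/1) / 1/1 = 3/10
  e: [0/1, 3/5) ← scaled code falls here ✓
  d: [3/5, 4/5) 
  b: [4/5, 1/1) 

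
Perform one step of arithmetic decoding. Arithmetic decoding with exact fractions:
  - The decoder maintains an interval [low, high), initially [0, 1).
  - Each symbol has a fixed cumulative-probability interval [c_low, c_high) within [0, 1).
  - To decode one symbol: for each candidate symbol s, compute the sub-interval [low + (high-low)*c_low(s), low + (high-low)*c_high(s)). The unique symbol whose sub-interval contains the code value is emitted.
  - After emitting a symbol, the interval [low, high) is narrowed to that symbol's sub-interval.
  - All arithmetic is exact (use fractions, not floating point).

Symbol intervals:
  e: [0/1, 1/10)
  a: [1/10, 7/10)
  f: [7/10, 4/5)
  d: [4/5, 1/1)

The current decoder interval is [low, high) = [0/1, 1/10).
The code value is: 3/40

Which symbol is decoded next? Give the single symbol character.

Answer: f

Derivation:
Interval width = high − low = 1/10 − 0/1 = 1/10
Scaled code = (code − low) / width = (3/40 − 0/1) / 1/10 = 3/4
  e: [0/1, 1/10) 
  a: [1/10, 7/10) 
  f: [7/10, 4/5) ← scaled code falls here ✓
  d: [4/5, 1/1) 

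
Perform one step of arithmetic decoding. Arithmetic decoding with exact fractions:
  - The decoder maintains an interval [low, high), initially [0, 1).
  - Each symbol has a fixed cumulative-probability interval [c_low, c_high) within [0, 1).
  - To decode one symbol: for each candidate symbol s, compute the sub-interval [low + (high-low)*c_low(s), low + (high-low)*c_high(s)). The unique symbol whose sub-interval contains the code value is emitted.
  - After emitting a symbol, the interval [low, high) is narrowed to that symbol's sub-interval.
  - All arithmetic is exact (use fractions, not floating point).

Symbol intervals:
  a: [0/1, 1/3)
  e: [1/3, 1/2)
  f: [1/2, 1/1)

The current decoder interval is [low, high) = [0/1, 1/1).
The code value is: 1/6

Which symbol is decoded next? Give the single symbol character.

Interval width = high − low = 1/1 − 0/1 = 1/1
Scaled code = (code − low) / width = (1/6 − 0/1) / 1/1 = 1/6
  a: [0/1, 1/3) ← scaled code falls here ✓
  e: [1/3, 1/2) 
  f: [1/2, 1/1) 

Answer: a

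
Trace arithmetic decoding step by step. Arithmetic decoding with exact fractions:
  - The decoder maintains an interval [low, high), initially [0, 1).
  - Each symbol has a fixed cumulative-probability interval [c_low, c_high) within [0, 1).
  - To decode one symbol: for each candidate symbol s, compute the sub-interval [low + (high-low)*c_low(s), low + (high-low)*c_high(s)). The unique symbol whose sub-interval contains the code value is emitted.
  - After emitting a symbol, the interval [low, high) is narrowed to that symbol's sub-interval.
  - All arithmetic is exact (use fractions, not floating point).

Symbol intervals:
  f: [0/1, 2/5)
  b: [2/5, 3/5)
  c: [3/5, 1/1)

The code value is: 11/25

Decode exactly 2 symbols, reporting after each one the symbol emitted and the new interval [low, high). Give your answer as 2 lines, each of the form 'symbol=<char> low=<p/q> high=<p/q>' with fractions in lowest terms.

Step 1: interval [0/1, 1/1), width = 1/1 - 0/1 = 1/1
  'f': [0/1 + 1/1*0/1, 0/1 + 1/1*2/5) = [0/1, 2/5)
  'b': [0/1 + 1/1*2/5, 0/1 + 1/1*3/5) = [2/5, 3/5) <- contains code 11/25
  'c': [0/1 + 1/1*3/5, 0/1 + 1/1*1/1) = [3/5, 1/1)
  emit 'b', narrow to [2/5, 3/5)
Step 2: interval [2/5, 3/5), width = 3/5 - 2/5 = 1/5
  'f': [2/5 + 1/5*0/1, 2/5 + 1/5*2/5) = [2/5, 12/25) <- contains code 11/25
  'b': [2/5 + 1/5*2/5, 2/5 + 1/5*3/5) = [12/25, 13/25)
  'c': [2/5 + 1/5*3/5, 2/5 + 1/5*1/1) = [13/25, 3/5)
  emit 'f', narrow to [2/5, 12/25)

Answer: symbol=b low=2/5 high=3/5
symbol=f low=2/5 high=12/25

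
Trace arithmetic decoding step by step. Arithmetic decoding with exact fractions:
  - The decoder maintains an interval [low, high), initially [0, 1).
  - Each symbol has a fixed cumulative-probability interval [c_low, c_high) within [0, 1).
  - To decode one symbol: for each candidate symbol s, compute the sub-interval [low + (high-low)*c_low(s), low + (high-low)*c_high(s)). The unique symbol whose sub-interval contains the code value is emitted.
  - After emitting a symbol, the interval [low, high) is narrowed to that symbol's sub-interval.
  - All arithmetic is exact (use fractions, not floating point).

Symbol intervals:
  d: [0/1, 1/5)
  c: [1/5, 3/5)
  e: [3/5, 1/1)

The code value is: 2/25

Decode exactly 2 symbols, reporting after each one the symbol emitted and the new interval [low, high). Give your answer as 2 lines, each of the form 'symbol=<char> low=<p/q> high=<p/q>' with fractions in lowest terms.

Step 1: interval [0/1, 1/1), width = 1/1 - 0/1 = 1/1
  'd': [0/1 + 1/1*0/1, 0/1 + 1/1*1/5) = [0/1, 1/5) <- contains code 2/25
  'c': [0/1 + 1/1*1/5, 0/1 + 1/1*3/5) = [1/5, 3/5)
  'e': [0/1 + 1/1*3/5, 0/1 + 1/1*1/1) = [3/5, 1/1)
  emit 'd', narrow to [0/1, 1/5)
Step 2: interval [0/1, 1/5), width = 1/5 - 0/1 = 1/5
  'd': [0/1 + 1/5*0/1, 0/1 + 1/5*1/5) = [0/1, 1/25)
  'c': [0/1 + 1/5*1/5, 0/1 + 1/5*3/5) = [1/25, 3/25) <- contains code 2/25
  'e': [0/1 + 1/5*3/5, 0/1 + 1/5*1/1) = [3/25, 1/5)
  emit 'c', narrow to [1/25, 3/25)

Answer: symbol=d low=0/1 high=1/5
symbol=c low=1/25 high=3/25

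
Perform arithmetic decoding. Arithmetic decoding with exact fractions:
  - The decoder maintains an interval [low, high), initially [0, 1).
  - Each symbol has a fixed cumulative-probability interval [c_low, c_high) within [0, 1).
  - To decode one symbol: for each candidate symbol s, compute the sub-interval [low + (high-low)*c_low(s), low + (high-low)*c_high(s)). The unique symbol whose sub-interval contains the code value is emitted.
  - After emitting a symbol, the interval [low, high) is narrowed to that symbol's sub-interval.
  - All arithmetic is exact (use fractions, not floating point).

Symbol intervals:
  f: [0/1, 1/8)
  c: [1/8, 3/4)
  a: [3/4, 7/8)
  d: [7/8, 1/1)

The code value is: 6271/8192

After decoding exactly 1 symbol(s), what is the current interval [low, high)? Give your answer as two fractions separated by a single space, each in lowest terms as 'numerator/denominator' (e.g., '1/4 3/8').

Step 1: interval [0/1, 1/1), width = 1/1 - 0/1 = 1/1
  'f': [0/1 + 1/1*0/1, 0/1 + 1/1*1/8) = [0/1, 1/8)
  'c': [0/1 + 1/1*1/8, 0/1 + 1/1*3/4) = [1/8, 3/4)
  'a': [0/1 + 1/1*3/4, 0/1 + 1/1*7/8) = [3/4, 7/8) <- contains code 6271/8192
  'd': [0/1 + 1/1*7/8, 0/1 + 1/1*1/1) = [7/8, 1/1)
  emit 'a', narrow to [3/4, 7/8)

Answer: 3/4 7/8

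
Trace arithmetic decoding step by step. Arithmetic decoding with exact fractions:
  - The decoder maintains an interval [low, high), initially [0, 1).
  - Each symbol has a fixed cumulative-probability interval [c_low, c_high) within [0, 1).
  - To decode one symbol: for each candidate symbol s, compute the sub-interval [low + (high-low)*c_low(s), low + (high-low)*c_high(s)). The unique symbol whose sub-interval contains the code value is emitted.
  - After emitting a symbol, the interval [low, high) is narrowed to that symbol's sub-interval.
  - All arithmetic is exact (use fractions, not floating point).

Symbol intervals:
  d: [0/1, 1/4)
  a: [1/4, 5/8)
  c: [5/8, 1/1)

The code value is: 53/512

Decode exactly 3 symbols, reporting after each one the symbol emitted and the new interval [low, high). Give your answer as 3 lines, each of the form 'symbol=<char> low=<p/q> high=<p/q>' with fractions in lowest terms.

Answer: symbol=d low=0/1 high=1/4
symbol=a low=1/16 high=5/32
symbol=a low=11/128 high=31/256

Derivation:
Step 1: interval [0/1, 1/1), width = 1/1 - 0/1 = 1/1
  'd': [0/1 + 1/1*0/1, 0/1 + 1/1*1/4) = [0/1, 1/4) <- contains code 53/512
  'a': [0/1 + 1/1*1/4, 0/1 + 1/1*5/8) = [1/4, 5/8)
  'c': [0/1 + 1/1*5/8, 0/1 + 1/1*1/1) = [5/8, 1/1)
  emit 'd', narrow to [0/1, 1/4)
Step 2: interval [0/1, 1/4), width = 1/4 - 0/1 = 1/4
  'd': [0/1 + 1/4*0/1, 0/1 + 1/4*1/4) = [0/1, 1/16)
  'a': [0/1 + 1/4*1/4, 0/1 + 1/4*5/8) = [1/16, 5/32) <- contains code 53/512
  'c': [0/1 + 1/4*5/8, 0/1 + 1/4*1/1) = [5/32, 1/4)
  emit 'a', narrow to [1/16, 5/32)
Step 3: interval [1/16, 5/32), width = 5/32 - 1/16 = 3/32
  'd': [1/16 + 3/32*0/1, 1/16 + 3/32*1/4) = [1/16, 11/128)
  'a': [1/16 + 3/32*1/4, 1/16 + 3/32*5/8) = [11/128, 31/256) <- contains code 53/512
  'c': [1/16 + 3/32*5/8, 1/16 + 3/32*1/1) = [31/256, 5/32)
  emit 'a', narrow to [11/128, 31/256)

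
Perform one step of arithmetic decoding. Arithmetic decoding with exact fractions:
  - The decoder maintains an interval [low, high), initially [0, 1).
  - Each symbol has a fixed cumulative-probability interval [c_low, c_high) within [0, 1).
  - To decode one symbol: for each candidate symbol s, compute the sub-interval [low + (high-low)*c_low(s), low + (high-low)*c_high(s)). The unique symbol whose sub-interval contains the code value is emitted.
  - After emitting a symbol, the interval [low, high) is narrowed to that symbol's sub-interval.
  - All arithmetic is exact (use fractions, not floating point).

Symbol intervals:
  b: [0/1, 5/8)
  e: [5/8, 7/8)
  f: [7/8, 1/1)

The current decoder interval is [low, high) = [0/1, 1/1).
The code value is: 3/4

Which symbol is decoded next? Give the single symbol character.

Answer: e

Derivation:
Interval width = high − low = 1/1 − 0/1 = 1/1
Scaled code = (code − low) / width = (3/4 − 0/1) / 1/1 = 3/4
  b: [0/1, 5/8) 
  e: [5/8, 7/8) ← scaled code falls here ✓
  f: [7/8, 1/1) 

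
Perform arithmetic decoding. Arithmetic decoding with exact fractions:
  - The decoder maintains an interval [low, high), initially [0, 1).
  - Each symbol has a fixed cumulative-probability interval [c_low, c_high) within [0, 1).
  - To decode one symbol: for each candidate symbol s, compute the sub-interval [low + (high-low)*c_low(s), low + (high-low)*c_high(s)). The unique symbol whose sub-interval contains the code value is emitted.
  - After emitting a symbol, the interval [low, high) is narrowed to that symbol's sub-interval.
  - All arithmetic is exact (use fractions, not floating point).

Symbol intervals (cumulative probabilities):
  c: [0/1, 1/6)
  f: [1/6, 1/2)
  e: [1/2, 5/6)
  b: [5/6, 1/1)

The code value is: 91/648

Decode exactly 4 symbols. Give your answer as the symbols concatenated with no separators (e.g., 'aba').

Answer: cbcf

Derivation:
Step 1: interval [0/1, 1/1), width = 1/1 - 0/1 = 1/1
  'c': [0/1 + 1/1*0/1, 0/1 + 1/1*1/6) = [0/1, 1/6) <- contains code 91/648
  'f': [0/1 + 1/1*1/6, 0/1 + 1/1*1/2) = [1/6, 1/2)
  'e': [0/1 + 1/1*1/2, 0/1 + 1/1*5/6) = [1/2, 5/6)
  'b': [0/1 + 1/1*5/6, 0/1 + 1/1*1/1) = [5/6, 1/1)
  emit 'c', narrow to [0/1, 1/6)
Step 2: interval [0/1, 1/6), width = 1/6 - 0/1 = 1/6
  'c': [0/1 + 1/6*0/1, 0/1 + 1/6*1/6) = [0/1, 1/36)
  'f': [0/1 + 1/6*1/6, 0/1 + 1/6*1/2) = [1/36, 1/12)
  'e': [0/1 + 1/6*1/2, 0/1 + 1/6*5/6) = [1/12, 5/36)
  'b': [0/1 + 1/6*5/6, 0/1 + 1/6*1/1) = [5/36, 1/6) <- contains code 91/648
  emit 'b', narrow to [5/36, 1/6)
Step 3: interval [5/36, 1/6), width = 1/6 - 5/36 = 1/36
  'c': [5/36 + 1/36*0/1, 5/36 + 1/36*1/6) = [5/36, 31/216) <- contains code 91/648
  'f': [5/36 + 1/36*1/6, 5/36 + 1/36*1/2) = [31/216, 11/72)
  'e': [5/36 + 1/36*1/2, 5/36 + 1/36*5/6) = [11/72, 35/216)
  'b': [5/36 + 1/36*5/6, 5/36 + 1/36*1/1) = [35/216, 1/6)
  emit 'c', narrow to [5/36, 31/216)
Step 4: interval [5/36, 31/216), width = 31/216 - 5/36 = 1/216
  'c': [5/36 + 1/216*0/1, 5/36 + 1/216*1/6) = [5/36, 181/1296)
  'f': [5/36 + 1/216*1/6, 5/36 + 1/216*1/2) = [181/1296, 61/432) <- contains code 91/648
  'e': [5/36 + 1/216*1/2, 5/36 + 1/216*5/6) = [61/432, 185/1296)
  'b': [5/36 + 1/216*5/6, 5/36 + 1/216*1/1) = [185/1296, 31/216)
  emit 'f', narrow to [181/1296, 61/432)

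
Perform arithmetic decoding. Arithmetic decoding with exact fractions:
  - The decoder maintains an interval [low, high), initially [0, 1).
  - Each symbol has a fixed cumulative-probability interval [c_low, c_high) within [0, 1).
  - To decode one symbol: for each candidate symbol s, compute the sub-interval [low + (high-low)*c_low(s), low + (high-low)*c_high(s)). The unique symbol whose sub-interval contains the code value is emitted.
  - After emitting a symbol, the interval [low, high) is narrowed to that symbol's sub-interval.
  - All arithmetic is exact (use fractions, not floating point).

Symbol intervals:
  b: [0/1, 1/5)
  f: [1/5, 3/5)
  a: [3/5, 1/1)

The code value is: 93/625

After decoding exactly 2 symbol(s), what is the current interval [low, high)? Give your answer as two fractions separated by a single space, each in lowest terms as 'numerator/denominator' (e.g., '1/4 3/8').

Step 1: interval [0/1, 1/1), width = 1/1 - 0/1 = 1/1
  'b': [0/1 + 1/1*0/1, 0/1 + 1/1*1/5) = [0/1, 1/5) <- contains code 93/625
  'f': [0/1 + 1/1*1/5, 0/1 + 1/1*3/5) = [1/5, 3/5)
  'a': [0/1 + 1/1*3/5, 0/1 + 1/1*1/1) = [3/5, 1/1)
  emit 'b', narrow to [0/1, 1/5)
Step 2: interval [0/1, 1/5), width = 1/5 - 0/1 = 1/5
  'b': [0/1 + 1/5*0/1, 0/1 + 1/5*1/5) = [0/1, 1/25)
  'f': [0/1 + 1/5*1/5, 0/1 + 1/5*3/5) = [1/25, 3/25)
  'a': [0/1 + 1/5*3/5, 0/1 + 1/5*1/1) = [3/25, 1/5) <- contains code 93/625
  emit 'a', narrow to [3/25, 1/5)

Answer: 3/25 1/5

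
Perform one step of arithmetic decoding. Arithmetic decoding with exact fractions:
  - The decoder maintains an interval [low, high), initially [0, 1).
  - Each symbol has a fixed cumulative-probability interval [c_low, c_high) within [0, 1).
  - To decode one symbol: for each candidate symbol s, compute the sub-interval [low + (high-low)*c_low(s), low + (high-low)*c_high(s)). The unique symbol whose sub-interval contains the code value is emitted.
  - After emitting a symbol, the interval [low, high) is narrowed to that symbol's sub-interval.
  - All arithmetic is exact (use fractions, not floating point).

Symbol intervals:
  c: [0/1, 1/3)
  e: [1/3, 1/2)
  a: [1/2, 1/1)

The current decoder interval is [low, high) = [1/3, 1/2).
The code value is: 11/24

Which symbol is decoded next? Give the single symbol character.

Answer: a

Derivation:
Interval width = high − low = 1/2 − 1/3 = 1/6
Scaled code = (code − low) / width = (11/24 − 1/3) / 1/6 = 3/4
  c: [0/1, 1/3) 
  e: [1/3, 1/2) 
  a: [1/2, 1/1) ← scaled code falls here ✓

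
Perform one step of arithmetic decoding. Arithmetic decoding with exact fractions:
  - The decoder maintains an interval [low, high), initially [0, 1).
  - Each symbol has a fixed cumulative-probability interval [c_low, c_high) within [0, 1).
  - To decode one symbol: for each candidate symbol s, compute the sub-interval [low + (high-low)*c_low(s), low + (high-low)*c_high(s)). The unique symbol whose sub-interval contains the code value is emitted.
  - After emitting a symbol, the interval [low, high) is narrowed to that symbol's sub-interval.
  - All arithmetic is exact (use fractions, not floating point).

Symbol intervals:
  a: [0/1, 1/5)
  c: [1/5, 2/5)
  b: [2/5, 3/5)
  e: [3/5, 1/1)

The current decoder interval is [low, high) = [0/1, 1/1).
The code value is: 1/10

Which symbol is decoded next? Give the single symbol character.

Answer: a

Derivation:
Interval width = high − low = 1/1 − 0/1 = 1/1
Scaled code = (code − low) / width = (1/10 − 0/1) / 1/1 = 1/10
  a: [0/1, 1/5) ← scaled code falls here ✓
  c: [1/5, 2/5) 
  b: [2/5, 3/5) 
  e: [3/5, 1/1) 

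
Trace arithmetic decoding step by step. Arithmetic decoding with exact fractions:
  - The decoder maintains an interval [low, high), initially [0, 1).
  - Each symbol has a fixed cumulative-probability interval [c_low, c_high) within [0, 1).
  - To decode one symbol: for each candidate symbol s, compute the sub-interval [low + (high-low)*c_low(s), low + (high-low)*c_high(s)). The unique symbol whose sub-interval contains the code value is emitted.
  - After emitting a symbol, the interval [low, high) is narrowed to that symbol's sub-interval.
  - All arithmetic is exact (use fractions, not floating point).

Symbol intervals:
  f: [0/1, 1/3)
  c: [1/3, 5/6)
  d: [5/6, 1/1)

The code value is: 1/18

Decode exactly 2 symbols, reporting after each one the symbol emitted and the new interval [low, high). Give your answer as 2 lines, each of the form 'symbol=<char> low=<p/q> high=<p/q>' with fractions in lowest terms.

Answer: symbol=f low=0/1 high=1/3
symbol=f low=0/1 high=1/9

Derivation:
Step 1: interval [0/1, 1/1), width = 1/1 - 0/1 = 1/1
  'f': [0/1 + 1/1*0/1, 0/1 + 1/1*1/3) = [0/1, 1/3) <- contains code 1/18
  'c': [0/1 + 1/1*1/3, 0/1 + 1/1*5/6) = [1/3, 5/6)
  'd': [0/1 + 1/1*5/6, 0/1 + 1/1*1/1) = [5/6, 1/1)
  emit 'f', narrow to [0/1, 1/3)
Step 2: interval [0/1, 1/3), width = 1/3 - 0/1 = 1/3
  'f': [0/1 + 1/3*0/1, 0/1 + 1/3*1/3) = [0/1, 1/9) <- contains code 1/18
  'c': [0/1 + 1/3*1/3, 0/1 + 1/3*5/6) = [1/9, 5/18)
  'd': [0/1 + 1/3*5/6, 0/1 + 1/3*1/1) = [5/18, 1/3)
  emit 'f', narrow to [0/1, 1/9)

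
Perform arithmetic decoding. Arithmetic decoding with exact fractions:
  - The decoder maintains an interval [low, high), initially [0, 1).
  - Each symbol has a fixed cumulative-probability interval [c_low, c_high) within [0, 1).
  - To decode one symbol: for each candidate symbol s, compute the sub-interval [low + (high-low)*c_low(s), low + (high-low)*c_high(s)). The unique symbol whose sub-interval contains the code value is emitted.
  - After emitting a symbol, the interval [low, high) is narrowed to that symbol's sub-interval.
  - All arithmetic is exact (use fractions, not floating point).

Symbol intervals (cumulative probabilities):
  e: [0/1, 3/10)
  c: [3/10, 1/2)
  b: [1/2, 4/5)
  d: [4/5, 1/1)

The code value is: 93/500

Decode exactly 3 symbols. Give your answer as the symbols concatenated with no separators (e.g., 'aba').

Answer: ebc

Derivation:
Step 1: interval [0/1, 1/1), width = 1/1 - 0/1 = 1/1
  'e': [0/1 + 1/1*0/1, 0/1 + 1/1*3/10) = [0/1, 3/10) <- contains code 93/500
  'c': [0/1 + 1/1*3/10, 0/1 + 1/1*1/2) = [3/10, 1/2)
  'b': [0/1 + 1/1*1/2, 0/1 + 1/1*4/5) = [1/2, 4/5)
  'd': [0/1 + 1/1*4/5, 0/1 + 1/1*1/1) = [4/5, 1/1)
  emit 'e', narrow to [0/1, 3/10)
Step 2: interval [0/1, 3/10), width = 3/10 - 0/1 = 3/10
  'e': [0/1 + 3/10*0/1, 0/1 + 3/10*3/10) = [0/1, 9/100)
  'c': [0/1 + 3/10*3/10, 0/1 + 3/10*1/2) = [9/100, 3/20)
  'b': [0/1 + 3/10*1/2, 0/1 + 3/10*4/5) = [3/20, 6/25) <- contains code 93/500
  'd': [0/1 + 3/10*4/5, 0/1 + 3/10*1/1) = [6/25, 3/10)
  emit 'b', narrow to [3/20, 6/25)
Step 3: interval [3/20, 6/25), width = 6/25 - 3/20 = 9/100
  'e': [3/20 + 9/100*0/1, 3/20 + 9/100*3/10) = [3/20, 177/1000)
  'c': [3/20 + 9/100*3/10, 3/20 + 9/100*1/2) = [177/1000, 39/200) <- contains code 93/500
  'b': [3/20 + 9/100*1/2, 3/20 + 9/100*4/5) = [39/200, 111/500)
  'd': [3/20 + 9/100*4/5, 3/20 + 9/100*1/1) = [111/500, 6/25)
  emit 'c', narrow to [177/1000, 39/200)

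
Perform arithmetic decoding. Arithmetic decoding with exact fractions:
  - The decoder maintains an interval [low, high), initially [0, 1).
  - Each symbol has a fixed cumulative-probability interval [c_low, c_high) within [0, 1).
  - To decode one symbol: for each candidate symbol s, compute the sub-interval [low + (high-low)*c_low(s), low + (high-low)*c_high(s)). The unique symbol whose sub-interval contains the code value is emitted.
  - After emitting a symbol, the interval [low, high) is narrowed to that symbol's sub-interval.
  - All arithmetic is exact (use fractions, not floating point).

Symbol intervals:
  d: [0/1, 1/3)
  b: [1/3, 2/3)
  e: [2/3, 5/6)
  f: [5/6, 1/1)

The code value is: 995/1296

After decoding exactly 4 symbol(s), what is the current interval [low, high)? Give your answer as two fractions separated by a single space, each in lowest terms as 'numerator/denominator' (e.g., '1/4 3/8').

Answer: 497/648 83/108

Derivation:
Step 1: interval [0/1, 1/1), width = 1/1 - 0/1 = 1/1
  'd': [0/1 + 1/1*0/1, 0/1 + 1/1*1/3) = [0/1, 1/3)
  'b': [0/1 + 1/1*1/3, 0/1 + 1/1*2/3) = [1/3, 2/3)
  'e': [0/1 + 1/1*2/3, 0/1 + 1/1*5/6) = [2/3, 5/6) <- contains code 995/1296
  'f': [0/1 + 1/1*5/6, 0/1 + 1/1*1/1) = [5/6, 1/1)
  emit 'e', narrow to [2/3, 5/6)
Step 2: interval [2/3, 5/6), width = 5/6 - 2/3 = 1/6
  'd': [2/3 + 1/6*0/1, 2/3 + 1/6*1/3) = [2/3, 13/18)
  'b': [2/3 + 1/6*1/3, 2/3 + 1/6*2/3) = [13/18, 7/9) <- contains code 995/1296
  'e': [2/3 + 1/6*2/3, 2/3 + 1/6*5/6) = [7/9, 29/36)
  'f': [2/3 + 1/6*5/6, 2/3 + 1/6*1/1) = [29/36, 5/6)
  emit 'b', narrow to [13/18, 7/9)
Step 3: interval [13/18, 7/9), width = 7/9 - 13/18 = 1/18
  'd': [13/18 + 1/18*0/1, 13/18 + 1/18*1/3) = [13/18, 20/27)
  'b': [13/18 + 1/18*1/3, 13/18 + 1/18*2/3) = [20/27, 41/54)
  'e': [13/18 + 1/18*2/3, 13/18 + 1/18*5/6) = [41/54, 83/108) <- contains code 995/1296
  'f': [13/18 + 1/18*5/6, 13/18 + 1/18*1/1) = [83/108, 7/9)
  emit 'e', narrow to [41/54, 83/108)
Step 4: interval [41/54, 83/108), width = 83/108 - 41/54 = 1/108
  'd': [41/54 + 1/108*0/1, 41/54 + 1/108*1/3) = [41/54, 247/324)
  'b': [41/54 + 1/108*1/3, 41/54 + 1/108*2/3) = [247/324, 62/81)
  'e': [41/54 + 1/108*2/3, 41/54 + 1/108*5/6) = [62/81, 497/648)
  'f': [41/54 + 1/108*5/6, 41/54 + 1/108*1/1) = [497/648, 83/108) <- contains code 995/1296
  emit 'f', narrow to [497/648, 83/108)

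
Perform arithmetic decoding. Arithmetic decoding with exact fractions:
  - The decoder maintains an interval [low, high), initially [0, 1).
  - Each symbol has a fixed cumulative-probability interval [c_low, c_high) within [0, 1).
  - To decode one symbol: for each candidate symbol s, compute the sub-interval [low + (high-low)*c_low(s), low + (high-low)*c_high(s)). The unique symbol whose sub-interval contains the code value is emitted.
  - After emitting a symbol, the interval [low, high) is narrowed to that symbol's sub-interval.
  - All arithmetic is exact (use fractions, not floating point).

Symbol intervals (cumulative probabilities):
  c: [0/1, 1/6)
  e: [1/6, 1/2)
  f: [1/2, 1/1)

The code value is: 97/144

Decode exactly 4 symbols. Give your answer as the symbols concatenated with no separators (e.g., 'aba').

Answer: fefc

Derivation:
Step 1: interval [0/1, 1/1), width = 1/1 - 0/1 = 1/1
  'c': [0/1 + 1/1*0/1, 0/1 + 1/1*1/6) = [0/1, 1/6)
  'e': [0/1 + 1/1*1/6, 0/1 + 1/1*1/2) = [1/6, 1/2)
  'f': [0/1 + 1/1*1/2, 0/1 + 1/1*1/1) = [1/2, 1/1) <- contains code 97/144
  emit 'f', narrow to [1/2, 1/1)
Step 2: interval [1/2, 1/1), width = 1/1 - 1/2 = 1/2
  'c': [1/2 + 1/2*0/1, 1/2 + 1/2*1/6) = [1/2, 7/12)
  'e': [1/2 + 1/2*1/6, 1/2 + 1/2*1/2) = [7/12, 3/4) <- contains code 97/144
  'f': [1/2 + 1/2*1/2, 1/2 + 1/2*1/1) = [3/4, 1/1)
  emit 'e', narrow to [7/12, 3/4)
Step 3: interval [7/12, 3/4), width = 3/4 - 7/12 = 1/6
  'c': [7/12 + 1/6*0/1, 7/12 + 1/6*1/6) = [7/12, 11/18)
  'e': [7/12 + 1/6*1/6, 7/12 + 1/6*1/2) = [11/18, 2/3)
  'f': [7/12 + 1/6*1/2, 7/12 + 1/6*1/1) = [2/3, 3/4) <- contains code 97/144
  emit 'f', narrow to [2/3, 3/4)
Step 4: interval [2/3, 3/4), width = 3/4 - 2/3 = 1/12
  'c': [2/3 + 1/12*0/1, 2/3 + 1/12*1/6) = [2/3, 49/72) <- contains code 97/144
  'e': [2/3 + 1/12*1/6, 2/3 + 1/12*1/2) = [49/72, 17/24)
  'f': [2/3 + 1/12*1/2, 2/3 + 1/12*1/1) = [17/24, 3/4)
  emit 'c', narrow to [2/3, 49/72)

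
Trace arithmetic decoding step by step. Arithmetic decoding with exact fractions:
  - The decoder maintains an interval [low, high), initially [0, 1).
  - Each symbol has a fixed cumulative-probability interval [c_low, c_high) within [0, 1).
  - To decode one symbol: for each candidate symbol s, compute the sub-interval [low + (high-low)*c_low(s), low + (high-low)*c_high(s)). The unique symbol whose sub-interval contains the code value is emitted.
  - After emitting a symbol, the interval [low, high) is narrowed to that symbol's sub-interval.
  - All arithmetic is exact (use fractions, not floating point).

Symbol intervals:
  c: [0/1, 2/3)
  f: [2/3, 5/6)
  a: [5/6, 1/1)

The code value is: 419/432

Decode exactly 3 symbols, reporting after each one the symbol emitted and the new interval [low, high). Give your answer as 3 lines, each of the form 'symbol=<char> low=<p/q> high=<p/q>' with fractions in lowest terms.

Answer: symbol=a low=5/6 high=1/1
symbol=f low=17/18 high=35/36
symbol=a low=209/216 high=35/36

Derivation:
Step 1: interval [0/1, 1/1), width = 1/1 - 0/1 = 1/1
  'c': [0/1 + 1/1*0/1, 0/1 + 1/1*2/3) = [0/1, 2/3)
  'f': [0/1 + 1/1*2/3, 0/1 + 1/1*5/6) = [2/3, 5/6)
  'a': [0/1 + 1/1*5/6, 0/1 + 1/1*1/1) = [5/6, 1/1) <- contains code 419/432
  emit 'a', narrow to [5/6, 1/1)
Step 2: interval [5/6, 1/1), width = 1/1 - 5/6 = 1/6
  'c': [5/6 + 1/6*0/1, 5/6 + 1/6*2/3) = [5/6, 17/18)
  'f': [5/6 + 1/6*2/3, 5/6 + 1/6*5/6) = [17/18, 35/36) <- contains code 419/432
  'a': [5/6 + 1/6*5/6, 5/6 + 1/6*1/1) = [35/36, 1/1)
  emit 'f', narrow to [17/18, 35/36)
Step 3: interval [17/18, 35/36), width = 35/36 - 17/18 = 1/36
  'c': [17/18 + 1/36*0/1, 17/18 + 1/36*2/3) = [17/18, 26/27)
  'f': [17/18 + 1/36*2/3, 17/18 + 1/36*5/6) = [26/27, 209/216)
  'a': [17/18 + 1/36*5/6, 17/18 + 1/36*1/1) = [209/216, 35/36) <- contains code 419/432
  emit 'a', narrow to [209/216, 35/36)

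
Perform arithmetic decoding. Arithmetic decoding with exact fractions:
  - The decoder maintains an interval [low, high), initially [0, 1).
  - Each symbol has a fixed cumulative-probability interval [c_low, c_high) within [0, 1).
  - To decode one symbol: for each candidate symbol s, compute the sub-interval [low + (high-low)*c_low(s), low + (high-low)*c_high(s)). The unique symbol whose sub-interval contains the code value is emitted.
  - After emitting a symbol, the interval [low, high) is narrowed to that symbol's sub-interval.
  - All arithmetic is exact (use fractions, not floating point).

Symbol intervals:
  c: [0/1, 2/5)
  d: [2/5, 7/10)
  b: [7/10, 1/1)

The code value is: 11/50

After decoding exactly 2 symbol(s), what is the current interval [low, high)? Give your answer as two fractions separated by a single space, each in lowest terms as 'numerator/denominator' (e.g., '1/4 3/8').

Answer: 4/25 7/25

Derivation:
Step 1: interval [0/1, 1/1), width = 1/1 - 0/1 = 1/1
  'c': [0/1 + 1/1*0/1, 0/1 + 1/1*2/5) = [0/1, 2/5) <- contains code 11/50
  'd': [0/1 + 1/1*2/5, 0/1 + 1/1*7/10) = [2/5, 7/10)
  'b': [0/1 + 1/1*7/10, 0/1 + 1/1*1/1) = [7/10, 1/1)
  emit 'c', narrow to [0/1, 2/5)
Step 2: interval [0/1, 2/5), width = 2/5 - 0/1 = 2/5
  'c': [0/1 + 2/5*0/1, 0/1 + 2/5*2/5) = [0/1, 4/25)
  'd': [0/1 + 2/5*2/5, 0/1 + 2/5*7/10) = [4/25, 7/25) <- contains code 11/50
  'b': [0/1 + 2/5*7/10, 0/1 + 2/5*1/1) = [7/25, 2/5)
  emit 'd', narrow to [4/25, 7/25)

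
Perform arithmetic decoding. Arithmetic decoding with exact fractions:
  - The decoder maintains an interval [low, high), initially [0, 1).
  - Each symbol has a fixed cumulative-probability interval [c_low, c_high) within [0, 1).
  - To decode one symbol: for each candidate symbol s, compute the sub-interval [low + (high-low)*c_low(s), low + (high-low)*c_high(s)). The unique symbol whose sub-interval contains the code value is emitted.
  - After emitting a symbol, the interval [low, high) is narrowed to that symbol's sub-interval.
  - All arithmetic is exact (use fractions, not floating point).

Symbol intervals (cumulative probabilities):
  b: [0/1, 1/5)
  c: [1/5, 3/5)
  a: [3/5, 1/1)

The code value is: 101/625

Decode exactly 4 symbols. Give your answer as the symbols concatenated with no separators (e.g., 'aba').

Step 1: interval [0/1, 1/1), width = 1/1 - 0/1 = 1/1
  'b': [0/1 + 1/1*0/1, 0/1 + 1/1*1/5) = [0/1, 1/5) <- contains code 101/625
  'c': [0/1 + 1/1*1/5, 0/1 + 1/1*3/5) = [1/5, 3/5)
  'a': [0/1 + 1/1*3/5, 0/1 + 1/1*1/1) = [3/5, 1/1)
  emit 'b', narrow to [0/1, 1/5)
Step 2: interval [0/1, 1/5), width = 1/5 - 0/1 = 1/5
  'b': [0/1 + 1/5*0/1, 0/1 + 1/5*1/5) = [0/1, 1/25)
  'c': [0/1 + 1/5*1/5, 0/1 + 1/5*3/5) = [1/25, 3/25)
  'a': [0/1 + 1/5*3/5, 0/1 + 1/5*1/1) = [3/25, 1/5) <- contains code 101/625
  emit 'a', narrow to [3/25, 1/5)
Step 3: interval [3/25, 1/5), width = 1/5 - 3/25 = 2/25
  'b': [3/25 + 2/25*0/1, 3/25 + 2/25*1/5) = [3/25, 17/125)
  'c': [3/25 + 2/25*1/5, 3/25 + 2/25*3/5) = [17/125, 21/125) <- contains code 101/625
  'a': [3/25 + 2/25*3/5, 3/25 + 2/25*1/1) = [21/125, 1/5)
  emit 'c', narrow to [17/125, 21/125)
Step 4: interval [17/125, 21/125), width = 21/125 - 17/125 = 4/125
  'b': [17/125 + 4/125*0/1, 17/125 + 4/125*1/5) = [17/125, 89/625)
  'c': [17/125 + 4/125*1/5, 17/125 + 4/125*3/5) = [89/625, 97/625)
  'a': [17/125 + 4/125*3/5, 17/125 + 4/125*1/1) = [97/625, 21/125) <- contains code 101/625
  emit 'a', narrow to [97/625, 21/125)

Answer: baca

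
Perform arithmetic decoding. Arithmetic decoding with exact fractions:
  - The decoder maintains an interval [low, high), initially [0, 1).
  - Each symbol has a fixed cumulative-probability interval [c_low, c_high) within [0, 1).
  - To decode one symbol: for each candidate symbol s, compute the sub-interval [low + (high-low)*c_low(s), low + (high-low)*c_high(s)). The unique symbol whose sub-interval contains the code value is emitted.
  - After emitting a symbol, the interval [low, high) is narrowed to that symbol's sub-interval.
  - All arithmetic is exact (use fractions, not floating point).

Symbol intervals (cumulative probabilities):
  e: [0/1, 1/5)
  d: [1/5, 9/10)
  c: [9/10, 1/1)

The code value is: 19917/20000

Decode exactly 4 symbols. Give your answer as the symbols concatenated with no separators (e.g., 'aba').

Step 1: interval [0/1, 1/1), width = 1/1 - 0/1 = 1/1
  'e': [0/1 + 1/1*0/1, 0/1 + 1/1*1/5) = [0/1, 1/5)
  'd': [0/1 + 1/1*1/5, 0/1 + 1/1*9/10) = [1/5, 9/10)
  'c': [0/1 + 1/1*9/10, 0/1 + 1/1*1/1) = [9/10, 1/1) <- contains code 19917/20000
  emit 'c', narrow to [9/10, 1/1)
Step 2: interval [9/10, 1/1), width = 1/1 - 9/10 = 1/10
  'e': [9/10 + 1/10*0/1, 9/10 + 1/10*1/5) = [9/10, 23/25)
  'd': [9/10 + 1/10*1/5, 9/10 + 1/10*9/10) = [23/25, 99/100)
  'c': [9/10 + 1/10*9/10, 9/10 + 1/10*1/1) = [99/100, 1/1) <- contains code 19917/20000
  emit 'c', narrow to [99/100, 1/1)
Step 3: interval [99/100, 1/1), width = 1/1 - 99/100 = 1/100
  'e': [99/100 + 1/100*0/1, 99/100 + 1/100*1/5) = [99/100, 124/125)
  'd': [99/100 + 1/100*1/5, 99/100 + 1/100*9/10) = [124/125, 999/1000) <- contains code 19917/20000
  'c': [99/100 + 1/100*9/10, 99/100 + 1/100*1/1) = [999/1000, 1/1)
  emit 'd', narrow to [124/125, 999/1000)
Step 4: interval [124/125, 999/1000), width = 999/1000 - 124/125 = 7/1000
  'e': [124/125 + 7/1000*0/1, 124/125 + 7/1000*1/5) = [124/125, 4967/5000)
  'd': [124/125 + 7/1000*1/5, 124/125 + 7/1000*9/10) = [4967/5000, 9983/10000) <- contains code 19917/20000
  'c': [124/125 + 7/1000*9/10, 124/125 + 7/1000*1/1) = [9983/10000, 999/1000)
  emit 'd', narrow to [4967/5000, 9983/10000)

Answer: ccdd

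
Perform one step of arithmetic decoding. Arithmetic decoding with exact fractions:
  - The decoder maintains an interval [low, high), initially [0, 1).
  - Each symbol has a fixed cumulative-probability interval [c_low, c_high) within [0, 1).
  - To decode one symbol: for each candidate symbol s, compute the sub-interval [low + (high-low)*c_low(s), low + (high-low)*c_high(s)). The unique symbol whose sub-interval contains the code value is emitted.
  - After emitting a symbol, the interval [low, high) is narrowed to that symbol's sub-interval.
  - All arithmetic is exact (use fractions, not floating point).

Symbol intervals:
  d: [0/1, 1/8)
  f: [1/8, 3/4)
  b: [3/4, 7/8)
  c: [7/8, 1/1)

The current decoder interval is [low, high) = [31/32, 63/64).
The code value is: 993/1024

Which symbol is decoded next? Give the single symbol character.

Answer: d

Derivation:
Interval width = high − low = 63/64 − 31/32 = 1/64
Scaled code = (code − low) / width = (993/1024 − 31/32) / 1/64 = 1/16
  d: [0/1, 1/8) ← scaled code falls here ✓
  f: [1/8, 3/4) 
  b: [3/4, 7/8) 
  c: [7/8, 1/1) 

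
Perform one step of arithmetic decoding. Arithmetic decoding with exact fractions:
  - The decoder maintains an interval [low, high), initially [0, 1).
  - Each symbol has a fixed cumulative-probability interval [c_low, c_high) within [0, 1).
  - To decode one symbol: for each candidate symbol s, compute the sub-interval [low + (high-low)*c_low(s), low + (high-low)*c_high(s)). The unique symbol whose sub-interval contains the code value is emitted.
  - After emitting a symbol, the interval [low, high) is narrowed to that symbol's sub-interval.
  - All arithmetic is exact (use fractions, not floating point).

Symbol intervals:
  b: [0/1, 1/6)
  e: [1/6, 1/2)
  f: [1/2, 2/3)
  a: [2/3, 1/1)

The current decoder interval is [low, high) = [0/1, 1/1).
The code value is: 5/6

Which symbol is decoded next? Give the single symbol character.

Answer: a

Derivation:
Interval width = high − low = 1/1 − 0/1 = 1/1
Scaled code = (code − low) / width = (5/6 − 0/1) / 1/1 = 5/6
  b: [0/1, 1/6) 
  e: [1/6, 1/2) 
  f: [1/2, 2/3) 
  a: [2/3, 1/1) ← scaled code falls here ✓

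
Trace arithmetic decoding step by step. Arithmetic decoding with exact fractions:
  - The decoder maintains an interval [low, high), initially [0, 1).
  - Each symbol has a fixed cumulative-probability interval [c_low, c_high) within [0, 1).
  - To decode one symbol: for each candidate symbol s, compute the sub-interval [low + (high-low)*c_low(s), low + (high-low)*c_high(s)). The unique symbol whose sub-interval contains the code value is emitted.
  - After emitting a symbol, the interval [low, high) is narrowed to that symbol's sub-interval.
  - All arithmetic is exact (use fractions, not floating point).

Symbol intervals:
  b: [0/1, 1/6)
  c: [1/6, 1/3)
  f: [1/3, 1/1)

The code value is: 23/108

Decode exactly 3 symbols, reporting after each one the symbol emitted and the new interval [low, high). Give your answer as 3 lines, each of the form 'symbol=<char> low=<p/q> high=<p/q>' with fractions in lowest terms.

Step 1: interval [0/1, 1/1), width = 1/1 - 0/1 = 1/1
  'b': [0/1 + 1/1*0/1, 0/1 + 1/1*1/6) = [0/1, 1/6)
  'c': [0/1 + 1/1*1/6, 0/1 + 1/1*1/3) = [1/6, 1/3) <- contains code 23/108
  'f': [0/1 + 1/1*1/3, 0/1 + 1/1*1/1) = [1/3, 1/1)
  emit 'c', narrow to [1/6, 1/3)
Step 2: interval [1/6, 1/3), width = 1/3 - 1/6 = 1/6
  'b': [1/6 + 1/6*0/1, 1/6 + 1/6*1/6) = [1/6, 7/36)
  'c': [1/6 + 1/6*1/6, 1/6 + 1/6*1/3) = [7/36, 2/9) <- contains code 23/108
  'f': [1/6 + 1/6*1/3, 1/6 + 1/6*1/1) = [2/9, 1/3)
  emit 'c', narrow to [7/36, 2/9)
Step 3: interval [7/36, 2/9), width = 2/9 - 7/36 = 1/36
  'b': [7/36 + 1/36*0/1, 7/36 + 1/36*1/6) = [7/36, 43/216)
  'c': [7/36 + 1/36*1/6, 7/36 + 1/36*1/3) = [43/216, 11/54)
  'f': [7/36 + 1/36*1/3, 7/36 + 1/36*1/1) = [11/54, 2/9) <- contains code 23/108
  emit 'f', narrow to [11/54, 2/9)

Answer: symbol=c low=1/6 high=1/3
symbol=c low=7/36 high=2/9
symbol=f low=11/54 high=2/9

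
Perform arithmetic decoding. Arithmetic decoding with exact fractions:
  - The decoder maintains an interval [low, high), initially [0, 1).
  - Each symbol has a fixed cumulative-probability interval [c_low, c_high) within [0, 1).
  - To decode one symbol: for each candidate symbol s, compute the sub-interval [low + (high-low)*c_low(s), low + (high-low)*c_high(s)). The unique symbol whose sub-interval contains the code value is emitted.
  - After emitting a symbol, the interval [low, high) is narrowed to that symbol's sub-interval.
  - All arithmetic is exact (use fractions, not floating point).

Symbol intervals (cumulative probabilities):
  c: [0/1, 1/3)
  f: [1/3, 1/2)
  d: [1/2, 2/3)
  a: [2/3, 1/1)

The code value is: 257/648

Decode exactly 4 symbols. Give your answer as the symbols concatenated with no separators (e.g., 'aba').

Step 1: interval [0/1, 1/1), width = 1/1 - 0/1 = 1/1
  'c': [0/1 + 1/1*0/1, 0/1 + 1/1*1/3) = [0/1, 1/3)
  'f': [0/1 + 1/1*1/3, 0/1 + 1/1*1/2) = [1/3, 1/2) <- contains code 257/648
  'd': [0/1 + 1/1*1/2, 0/1 + 1/1*2/3) = [1/2, 2/3)
  'a': [0/1 + 1/1*2/3, 0/1 + 1/1*1/1) = [2/3, 1/1)
  emit 'f', narrow to [1/3, 1/2)
Step 2: interval [1/3, 1/2), width = 1/2 - 1/3 = 1/6
  'c': [1/3 + 1/6*0/1, 1/3 + 1/6*1/3) = [1/3, 7/18)
  'f': [1/3 + 1/6*1/3, 1/3 + 1/6*1/2) = [7/18, 5/12) <- contains code 257/648
  'd': [1/3 + 1/6*1/2, 1/3 + 1/6*2/3) = [5/12, 4/9)
  'a': [1/3 + 1/6*2/3, 1/3 + 1/6*1/1) = [4/9, 1/2)
  emit 'f', narrow to [7/18, 5/12)
Step 3: interval [7/18, 5/12), width = 5/12 - 7/18 = 1/36
  'c': [7/18 + 1/36*0/1, 7/18 + 1/36*1/3) = [7/18, 43/108) <- contains code 257/648
  'f': [7/18 + 1/36*1/3, 7/18 + 1/36*1/2) = [43/108, 29/72)
  'd': [7/18 + 1/36*1/2, 7/18 + 1/36*2/3) = [29/72, 11/27)
  'a': [7/18 + 1/36*2/3, 7/18 + 1/36*1/1) = [11/27, 5/12)
  emit 'c', narrow to [7/18, 43/108)
Step 4: interval [7/18, 43/108), width = 43/108 - 7/18 = 1/108
  'c': [7/18 + 1/108*0/1, 7/18 + 1/108*1/3) = [7/18, 127/324)
  'f': [7/18 + 1/108*1/3, 7/18 + 1/108*1/2) = [127/324, 85/216)
  'd': [7/18 + 1/108*1/2, 7/18 + 1/108*2/3) = [85/216, 32/81)
  'a': [7/18 + 1/108*2/3, 7/18 + 1/108*1/1) = [32/81, 43/108) <- contains code 257/648
  emit 'a', narrow to [32/81, 43/108)

Answer: ffca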